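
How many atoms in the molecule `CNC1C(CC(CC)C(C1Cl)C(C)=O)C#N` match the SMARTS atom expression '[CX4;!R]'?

The query [CX4;!R] means: aliphatic carbon with four total connections, not in a ring.
Check the 16 heavy atoms by environment: 6× C (X4, in 6-ring) → no; 1× C (X3, acyclic) → no; 1× O (X1, acyclic) → no; 4× C (X4, acyclic) → match; 1× C (X2, acyclic) → no; 1× N (X1, acyclic) → no; 1× Cl (X1, acyclic) → no; 1× N (X3, acyclic) → no.
That gives 4 matching atoms.

4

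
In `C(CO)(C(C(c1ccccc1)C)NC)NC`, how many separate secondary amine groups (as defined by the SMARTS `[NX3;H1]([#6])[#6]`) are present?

[NX3;H1]([#6])[#6] is the SMARTS for a secondary amine: a trivalent nitrogen with one H, bonded to two carbons.
The molecule carries 2 separate instances of an N-methylamino group (-NHCH3) meeting every constraint; each maps to a distinct set of atoms, giving 2 matches.

2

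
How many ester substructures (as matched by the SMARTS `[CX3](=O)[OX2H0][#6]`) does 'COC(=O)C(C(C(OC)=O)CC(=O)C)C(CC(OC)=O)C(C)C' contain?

[CX3](=O)[OX2H0][#6] is the SMARTS for an ester: a carbonyl carbon bonded to an oxygen that is itself bonded to carbon (no H on that O).
The molecule carries 3 separate instances of a methyl-ester group (-C(=O)OCH3) meeting every constraint; each maps to a distinct set of atoms, giving 3 matches.

3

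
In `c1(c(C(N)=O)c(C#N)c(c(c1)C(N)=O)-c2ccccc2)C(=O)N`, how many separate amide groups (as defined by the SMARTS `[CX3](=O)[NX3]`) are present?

3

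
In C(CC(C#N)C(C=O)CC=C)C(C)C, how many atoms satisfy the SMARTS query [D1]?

5

The query [D1] means: atom with exactly one heavy-atom neighbour (degree 1).
Check the 14 heavy atoms by environment: 6× C (D2) → no; 3× C (D3) → no; 3× C (D1) → match; 1× N (D1) → match; 1× O (D1) → match.
Summing the matching environments: 3 + 1 + 1 = 5 matching atoms.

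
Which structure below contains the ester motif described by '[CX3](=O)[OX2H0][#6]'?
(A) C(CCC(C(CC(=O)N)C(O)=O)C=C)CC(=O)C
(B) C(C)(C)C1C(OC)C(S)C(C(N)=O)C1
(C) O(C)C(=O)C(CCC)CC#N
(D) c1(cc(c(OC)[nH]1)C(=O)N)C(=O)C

C

[CX3](=O)[OX2H0][#6] describes a carbonyl carbon bonded to an oxygen that is itself bonded to carbon (no H on that O) (an ester).
(A) has a carboxylic acid group (-C(=O)OH) but the singly-bonded O carries H (OX2H1, not H0).
(B) has a primary amide (-C(=O)NH2) but the carbonyl is bonded to N, not to an O-C linkage.
(C) contains a methyl-ester group (-C(=O)OCH3), which satisfies every atom and bond constraint.
(D) has a methoxy ether (-OCH3) but the ether oxygen is not adjacent to a C=O carbon.
So the answer is (C).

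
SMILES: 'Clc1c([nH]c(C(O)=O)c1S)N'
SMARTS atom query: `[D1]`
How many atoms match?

5

The query [D1] means: atom with exactly one heavy-atom neighbour (degree 1).
Check the 11 heavy atoms by environment: 1× n (aromatic, D2) → no; 4× c (aromatic, D3) → no; 1× C (D3) → no; 2× O (D1) → match; 1× Cl (D1) → match; 1× S (D1) → match; 1× N (D1) → match.
Summing the matching environments: 2 + 1 + 1 + 1 = 5 matching atoms.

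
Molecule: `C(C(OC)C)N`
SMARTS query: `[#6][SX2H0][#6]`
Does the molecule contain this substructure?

No

The pattern [#6][SX2H0][#6] describes an aliphatic sulfur bridging two carbons with no H on the sulfur — a thioether.
The closest candidate here is a methoxy ether (-OCH3), but the bridging atom is O, not S. No other fragment satisfies the full query, so there is no match.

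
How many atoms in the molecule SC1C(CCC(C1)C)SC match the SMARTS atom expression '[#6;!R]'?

The query [#6;!R] means: carbon not in any ring.
Check the 10 heavy atoms by environment: 6× C (in 6-ring) → no; 2× S (acyclic) → no; 2× C (acyclic) → match.
That gives 2 matching atoms.

2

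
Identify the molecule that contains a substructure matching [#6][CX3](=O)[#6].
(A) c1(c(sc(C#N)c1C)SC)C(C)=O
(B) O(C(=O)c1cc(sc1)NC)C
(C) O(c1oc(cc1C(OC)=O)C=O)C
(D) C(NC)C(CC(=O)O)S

A

[#6][CX3](=O)[#6] describes a carbonyl carbon (no H) flanked by two carbons (a ketone).
(A) contains an acetyl/ketone group (-C(=O)CH3), which satisfies every atom and bond constraint.
(B) has a methyl-ester group (-C(=O)OCH3) but one neighbour of the carbonyl carbon is O, not C.
(C) has a methyl-ester group (-C(=O)OCH3) but one neighbour of the carbonyl carbon is O, not C.
(D) has a carboxylic acid group (-C(=O)OH) but one neighbour of the carbonyl carbon is O, not C.
So the answer is (A).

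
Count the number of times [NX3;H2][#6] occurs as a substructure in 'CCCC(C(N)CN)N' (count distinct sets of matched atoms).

3

[NX3;H2][#6] is the SMARTS for a primary amine: a trivalent nitrogen with two H attached to carbon.
The molecule carries 3 separate instances of a primary amino group (-NH2) meeting every constraint; each maps to a distinct set of atoms, giving 3 matches.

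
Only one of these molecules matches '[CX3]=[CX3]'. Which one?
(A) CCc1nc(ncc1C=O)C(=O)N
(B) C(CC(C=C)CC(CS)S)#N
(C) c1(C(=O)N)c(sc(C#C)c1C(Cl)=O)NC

[CX3]=[CX3] describes a non-aromatic C=C double bond between two sp2 carbons (an alkene).
(A) has an ethyl group (-CH2CH3) but its C-C bond is a single bond between CX4 carbons, not CX3=CX3.
(B) contains a vinyl group (-CH=CH2), which satisfies every atom and bond constraint.
(C) has an ethynyl group (-C#CH) but the C-C bond is a triple bond, not a double bond.
So the answer is (B).

B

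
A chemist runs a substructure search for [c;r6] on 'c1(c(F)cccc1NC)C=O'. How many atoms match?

6

Check the 11 heavy atoms by environment: 6× c (aromatic, in 6-ring) → match; 1× F (acyclic) → no; 2× C (acyclic) → no; 1× O (acyclic) → no; 1× N (acyclic) → no.
That gives 6 matching atoms.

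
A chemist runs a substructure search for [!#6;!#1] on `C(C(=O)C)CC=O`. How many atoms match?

The query [!#6;!#1] means: not carbon and not hydrogen — any heteroatom.
Check the 7 heavy atoms by environment: 5× C → no; 2× O → match.
That gives 2 matching atoms.

2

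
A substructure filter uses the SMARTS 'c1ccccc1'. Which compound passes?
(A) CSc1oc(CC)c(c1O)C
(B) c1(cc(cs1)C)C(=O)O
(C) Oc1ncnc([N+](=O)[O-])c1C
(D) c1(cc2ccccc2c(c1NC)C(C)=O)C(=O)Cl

c1ccccc1 describes six aromatic carbons in a ring (a benzene ring).
(A) has a methyl group (-CH3) but no six-membered all-carbon aromatic ring is present.
(B) has a methyl group (-CH3) but no six-membered all-carbon aromatic ring is present.
(C) has a methyl group (-CH3) but no six-membered all-carbon aromatic ring is present.
(D) contains the required atom environment, so the pattern matches.
So the answer is (D).

D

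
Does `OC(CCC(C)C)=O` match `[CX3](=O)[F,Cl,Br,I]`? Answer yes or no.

No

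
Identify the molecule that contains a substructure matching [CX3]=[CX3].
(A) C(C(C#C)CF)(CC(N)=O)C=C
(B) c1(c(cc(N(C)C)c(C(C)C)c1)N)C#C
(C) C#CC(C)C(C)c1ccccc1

[CX3]=[CX3] describes a non-aromatic C=C double bond between two sp2 carbons (an alkene).
(A) contains a vinyl group (-CH=CH2), which satisfies every atom and bond constraint.
(B) has an ethynyl group (-C#CH) but the C-C bond is a triple bond, not a double bond.
(C) has an ethynyl group (-C#CH) but the C-C bond is a triple bond, not a double bond.
So the answer is (A).

A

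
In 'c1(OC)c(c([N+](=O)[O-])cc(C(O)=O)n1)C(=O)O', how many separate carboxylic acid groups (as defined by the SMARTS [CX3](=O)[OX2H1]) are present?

2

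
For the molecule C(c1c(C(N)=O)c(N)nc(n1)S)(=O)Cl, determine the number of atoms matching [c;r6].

4

The query [c;r6] means: aromatic carbon that belongs to a six-membered ring.
Check the 14 heavy atoms by environment: 2× n (aromatic, in 6-ring) → no; 4× c (aromatic, in 6-ring) → match; 2× N (acyclic) → no; 1× S (acyclic) → no; 2× C (acyclic) → no; 2× O (acyclic) → no; 1× Cl (acyclic) → no.
That gives 4 matching atoms.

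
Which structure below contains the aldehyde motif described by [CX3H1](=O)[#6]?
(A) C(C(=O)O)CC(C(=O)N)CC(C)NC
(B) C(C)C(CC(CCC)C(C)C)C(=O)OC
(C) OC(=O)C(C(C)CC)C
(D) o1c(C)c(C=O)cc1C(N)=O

D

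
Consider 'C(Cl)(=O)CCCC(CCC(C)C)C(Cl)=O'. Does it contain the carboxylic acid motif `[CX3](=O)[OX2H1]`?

No

The pattern [CX3](=O)[OX2H1] describes an sp2 carbon double-bonded to O and single-bonded to an -OH oxygen — a carboxylic acid.
The closest candidate here is an acyl chloride (-C(=O)Cl), but the carbonyl is bonded to Cl, not to an -OH oxygen. No other fragment satisfies the full query, so there is no match.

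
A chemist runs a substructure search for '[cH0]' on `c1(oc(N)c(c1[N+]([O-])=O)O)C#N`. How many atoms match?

4

Check the 12 heavy atoms by environment: 1× o (aromatic, H0) → no; 4× c (aromatic, H0) → match; 1× O (H1) → no; 1× N (charge +1, H0) → no; 1× O (charge -1, H0) → no; 1× O (H0) → no; 1× N (H2) → no; 1× C (H0) → no; 1× N (H0) → no.
That gives 4 matching atoms.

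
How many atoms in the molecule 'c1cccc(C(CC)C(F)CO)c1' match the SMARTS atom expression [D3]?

3

The query [D3] means: atom with exactly three heavy-atom neighbours.
Check the 13 heavy atoms by environment: 1× C (D1) → no; 2× C (D2) → no; 2× C (D3) → match; 1× c (aromatic, D3) → match; 5× c (aromatic, D2) → no; 1× O (D1) → no; 1× F (D1) → no.
Summing the matching environments: 2 + 1 = 3 matching atoms.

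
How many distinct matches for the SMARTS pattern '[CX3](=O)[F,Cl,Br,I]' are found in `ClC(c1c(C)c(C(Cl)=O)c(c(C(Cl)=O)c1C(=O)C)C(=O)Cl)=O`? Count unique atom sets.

4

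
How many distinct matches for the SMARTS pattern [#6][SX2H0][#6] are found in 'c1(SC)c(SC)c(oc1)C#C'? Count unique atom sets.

2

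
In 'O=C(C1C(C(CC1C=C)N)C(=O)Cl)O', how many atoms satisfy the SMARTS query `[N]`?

Check the 14 heavy atoms by environment: 9× C → no; 1× N → match; 3× O → no; 1× Cl → no.
That gives 1 matching atom.

1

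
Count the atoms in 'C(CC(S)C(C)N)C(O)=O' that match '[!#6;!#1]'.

4

The query [!#6;!#1] means: not carbon and not hydrogen — any heteroatom.
Check the 10 heavy atoms by environment: 6× C → no; 1× S → match; 2× O → match; 1× N → match.
Summing the matching environments: 1 + 2 + 1 = 4 matching atoms.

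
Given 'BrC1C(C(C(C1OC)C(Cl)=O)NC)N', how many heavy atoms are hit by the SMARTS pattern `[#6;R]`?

5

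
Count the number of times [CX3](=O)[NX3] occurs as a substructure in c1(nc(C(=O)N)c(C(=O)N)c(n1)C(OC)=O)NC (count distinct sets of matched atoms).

[CX3](=O)[NX3] is the SMARTS for an amide: a carbonyl carbon bonded to a trivalent nitrogen.
The molecule carries 2 separate instances of a primary amide (-C(=O)NH2) meeting every constraint; each maps to a distinct set of atoms, giving 2 matches.

2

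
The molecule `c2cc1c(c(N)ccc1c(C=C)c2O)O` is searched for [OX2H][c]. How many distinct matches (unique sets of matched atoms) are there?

2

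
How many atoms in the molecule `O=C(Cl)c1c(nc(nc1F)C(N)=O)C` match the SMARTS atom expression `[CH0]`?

The query [CH0] means: aliphatic carbon with no attached hydrogen.
Check the 14 heavy atoms by environment: 2× n (aromatic, H0) → no; 4× c (aromatic, H0) → no; 1× F (H0) → no; 2× C (H0) → match; 2× O (H0) → no; 1× N (H2) → no; 1× Cl (H0) → no; 1× C (H3) → no.
That gives 2 matching atoms.

2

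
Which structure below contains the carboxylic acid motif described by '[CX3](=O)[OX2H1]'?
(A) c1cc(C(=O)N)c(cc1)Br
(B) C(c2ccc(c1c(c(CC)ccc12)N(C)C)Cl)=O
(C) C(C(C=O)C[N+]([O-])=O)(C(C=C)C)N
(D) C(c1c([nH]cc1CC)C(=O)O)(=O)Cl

D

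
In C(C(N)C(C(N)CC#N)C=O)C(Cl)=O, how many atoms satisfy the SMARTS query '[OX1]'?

2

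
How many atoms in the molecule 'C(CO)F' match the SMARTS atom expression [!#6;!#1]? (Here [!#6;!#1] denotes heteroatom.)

2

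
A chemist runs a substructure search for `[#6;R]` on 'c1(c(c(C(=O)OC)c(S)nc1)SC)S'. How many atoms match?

5

Check the 14 heavy atoms by environment: 1× n (aromatic, in 6-ring) → no; 5× c (aromatic, in 6-ring) → match; 3× C (acyclic) → no; 2× O (acyclic) → no; 3× S (acyclic) → no.
That gives 5 matching atoms.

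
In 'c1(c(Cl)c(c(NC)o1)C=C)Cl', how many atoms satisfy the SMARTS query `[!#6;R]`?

1

The query [!#6;R] means: non-carbon atom that is part of a ring.
Check the 11 heavy atoms by environment: 1× o (aromatic, in 5-ring) → match; 4× c (aromatic, in 5-ring) → no; 2× Cl (acyclic) → no; 3× C (acyclic) → no; 1× N (acyclic) → no.
That gives 1 matching atom.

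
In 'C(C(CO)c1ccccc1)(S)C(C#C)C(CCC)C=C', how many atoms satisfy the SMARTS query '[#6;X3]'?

8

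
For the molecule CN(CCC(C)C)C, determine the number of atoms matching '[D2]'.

2

Check the 8 heavy atoms by environment: 2× C (D2) → match; 1× N (D3) → no; 4× C (D1) → no; 1× C (D3) → no.
That gives 2 matching atoms.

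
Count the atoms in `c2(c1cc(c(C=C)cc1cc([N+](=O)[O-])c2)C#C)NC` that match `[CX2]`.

2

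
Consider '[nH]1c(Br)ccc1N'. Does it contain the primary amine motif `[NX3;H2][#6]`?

Yes

The pattern [NX3;H2][#6] describes a trivalent nitrogen with two H attached to carbon — a primary amine.
The molecule carries a primary amino group (-NH2), whose atoms satisfy every constraint of the query, so the pattern matches.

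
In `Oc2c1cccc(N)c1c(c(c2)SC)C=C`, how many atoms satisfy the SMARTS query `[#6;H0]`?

Check the 16 heavy atoms by environment: 6× c (aromatic, H0) → match; 4× c (aromatic, H1) → no; 1× N (H2) → no; 1× O (H1) → no; 1× S (H0) → no; 1× C (H3) → no; 1× C (H1) → no; 1× C (H2) → no.
That gives 6 matching atoms.

6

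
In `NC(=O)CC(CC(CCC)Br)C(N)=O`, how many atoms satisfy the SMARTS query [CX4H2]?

4

The query [CX4H2] means: sp3 carbon (X4) with exactly two hydrogens.
Check the 14 heavy atoms by environment: 4× C (H2, X4) → match; 2× C (H1, X4) → no; 1× C (H3, X4) → no; 2× C (H0, X3) → no; 2× O (H0, X1) → no; 2× N (H2, X3) → no; 1× Br (H0, X1) → no.
That gives 4 matching atoms.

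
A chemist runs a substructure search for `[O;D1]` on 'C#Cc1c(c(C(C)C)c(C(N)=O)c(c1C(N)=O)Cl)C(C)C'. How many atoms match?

The query [O;D1] means: aliphatic oxygen bonded to exactly one heavy atom.
Check the 21 heavy atoms by environment: 6× c (aromatic, D3) → no; 1× Cl (D1) → no; 1× C (D2) → no; 5× C (D1) → no; 4× C (D3) → no; 2× O (D1) → match; 2× N (D1) → no.
That gives 2 matching atoms.

2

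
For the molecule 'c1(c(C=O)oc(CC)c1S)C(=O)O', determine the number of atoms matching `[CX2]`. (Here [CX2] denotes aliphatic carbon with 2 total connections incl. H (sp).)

0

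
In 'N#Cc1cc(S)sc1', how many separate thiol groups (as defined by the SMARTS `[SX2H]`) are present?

1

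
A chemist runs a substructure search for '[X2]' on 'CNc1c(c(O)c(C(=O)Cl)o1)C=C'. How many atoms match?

The query [X2] means: any atom with exactly two total connections (bonds + H).
Check the 13 heavy atoms by environment: 1× o (aromatic, X2) → match; 4× c (aromatic, X3) → no; 1× O (X2) → match; 1× N (X3) → no; 1× C (X4) → no; 3× C (X3) → no; 1× O (X1) → no; 1× Cl (X1) → no.
Summing the matching environments: 1 + 1 = 2 matching atoms.

2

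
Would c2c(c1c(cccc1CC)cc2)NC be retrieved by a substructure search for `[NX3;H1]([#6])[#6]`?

The pattern [NX3;H1]([#6])[#6] describes a trivalent nitrogen with one H, bonded to two carbons — a secondary amine.
The molecule carries an N-methylamino group (-NHCH3), whose atoms satisfy every constraint of the query, so the pattern matches.

Yes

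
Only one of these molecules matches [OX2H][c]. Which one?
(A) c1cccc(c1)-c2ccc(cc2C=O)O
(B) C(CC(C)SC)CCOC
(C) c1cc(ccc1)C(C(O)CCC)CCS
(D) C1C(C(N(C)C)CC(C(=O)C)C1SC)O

A

[OX2H][c] describes a hydroxyl oxygen attached to an aromatic carbon (a phenol).
(A) contains a hydroxyl group (-OH), which satisfies every atom and bond constraint.
(B) has a methoxy ether (-OCH3) but the oxygen has H0, not H1.
(C) has a hydroxyl group (-OH) but the -OH is on an aliphatic carbon, not an aromatic c.
(D) has a hydroxyl group (-OH) but the -OH is on an aliphatic carbon, not an aromatic c.
So the answer is (A).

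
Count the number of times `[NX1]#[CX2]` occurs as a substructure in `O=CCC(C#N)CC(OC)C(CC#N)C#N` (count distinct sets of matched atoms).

3

[NX1]#[CX2] is the SMARTS for a nitrile: a nitrogen triple-bonded to a two-connected carbon.
The molecule carries 3 separate instances of a nitrile (-C#N) meeting every constraint; each maps to a distinct set of atoms, giving 3 matches.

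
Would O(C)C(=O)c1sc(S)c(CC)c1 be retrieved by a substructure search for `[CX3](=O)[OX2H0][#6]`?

Yes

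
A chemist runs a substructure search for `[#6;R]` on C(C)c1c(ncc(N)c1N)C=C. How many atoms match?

Check the 12 heavy atoms by environment: 1× n (aromatic, in 6-ring) → no; 5× c (aromatic, in 6-ring) → match; 4× C (acyclic) → no; 2× N (acyclic) → no.
That gives 5 matching atoms.

5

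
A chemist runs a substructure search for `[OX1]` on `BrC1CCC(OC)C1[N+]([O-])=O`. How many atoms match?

2

The query [OX1] means: aliphatic oxygen with one total connection — typically a carbonyl =O or an oxide.
Check the 11 heavy atoms by environment: 6× C (X4) → no; 1× O (X2) → no; 1× N (charge +1, X3) → no; 1× O (charge -1, X1) → match; 1× O (X1) → match; 1× Br (X1) → no.
Summing the matching environments: 1 + 1 = 2 matching atoms.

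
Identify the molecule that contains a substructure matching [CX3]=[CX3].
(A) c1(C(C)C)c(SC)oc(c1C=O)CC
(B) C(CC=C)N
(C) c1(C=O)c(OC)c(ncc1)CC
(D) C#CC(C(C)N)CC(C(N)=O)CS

[CX3]=[CX3] describes a non-aromatic C=C double bond between two sp2 carbons (an alkene).
(A) has an ethyl group (-CH2CH3) but its C-C bond is a single bond between CX4 carbons, not CX3=CX3.
(B) contains a vinyl group (-CH=CH2), which satisfies every atom and bond constraint.
(C) has an ethyl group (-CH2CH3) but its C-C bond is a single bond between CX4 carbons, not CX3=CX3.
(D) has an ethynyl group (-C#CH) but the C-C bond is a triple bond, not a double bond.
So the answer is (B).

B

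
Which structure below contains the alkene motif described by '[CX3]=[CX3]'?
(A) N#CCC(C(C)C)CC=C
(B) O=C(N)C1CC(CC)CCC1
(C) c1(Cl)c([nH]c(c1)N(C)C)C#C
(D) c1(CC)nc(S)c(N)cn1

[CX3]=[CX3] describes a non-aromatic C=C double bond between two sp2 carbons (an alkene).
(A) contains a vinyl group (-CH=CH2), which satisfies every atom and bond constraint.
(B) has an ethyl group (-CH2CH3) but its C-C bond is a single bond between CX4 carbons, not CX3=CX3.
(C) has an ethynyl group (-C#CH) but the C-C bond is a triple bond, not a double bond.
(D) has an ethyl group (-CH2CH3) but its C-C bond is a single bond between CX4 carbons, not CX3=CX3.
So the answer is (A).

A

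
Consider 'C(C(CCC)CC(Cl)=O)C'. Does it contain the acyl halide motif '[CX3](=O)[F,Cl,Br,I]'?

Yes

The pattern [CX3](=O)[F,Cl,Br,I] describes a carbonyl carbon bonded to a halogen — an acyl halide.
The molecule carries an acyl chloride (-C(=O)Cl), whose atoms satisfy every constraint of the query, so the pattern matches.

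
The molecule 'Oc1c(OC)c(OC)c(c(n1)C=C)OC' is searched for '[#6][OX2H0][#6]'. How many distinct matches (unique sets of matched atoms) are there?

[#6][OX2H0][#6] is the SMARTS for an ether: an aliphatic oxygen bridging two carbons with no H on the oxygen.
The molecule carries 3 separate instances of a methoxy ether (-OCH3) meeting every constraint; each maps to a distinct set of atoms, giving 3 matches.

3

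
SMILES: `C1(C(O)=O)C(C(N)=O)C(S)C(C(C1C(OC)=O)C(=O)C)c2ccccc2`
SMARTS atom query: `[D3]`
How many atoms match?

11

The query [D3] means: atom with exactly three heavy-atom neighbours.
Check the 26 heavy atoms by environment: 10× C (D3) → match; 1× c (aromatic, D3) → match; 5× c (aromatic, D2) → no; 5× O (D1) → no; 1× O (D2) → no; 2× C (D1) → no; 1× S (D1) → no; 1× N (D1) → no.
Summing the matching environments: 10 + 1 = 11 matching atoms.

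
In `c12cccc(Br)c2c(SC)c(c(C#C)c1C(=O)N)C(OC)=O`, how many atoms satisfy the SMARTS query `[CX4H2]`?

0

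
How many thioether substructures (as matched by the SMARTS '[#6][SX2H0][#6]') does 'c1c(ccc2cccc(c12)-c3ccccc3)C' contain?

[#6][SX2H0][#6] is the SMARTS for a thioether: an aliphatic sulfur bridging two carbons with no H on the sulfur.
No fragment in the molecule satisfies every constraint, giving 0 matches.

0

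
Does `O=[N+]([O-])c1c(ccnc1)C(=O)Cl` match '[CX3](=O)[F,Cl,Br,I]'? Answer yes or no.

Yes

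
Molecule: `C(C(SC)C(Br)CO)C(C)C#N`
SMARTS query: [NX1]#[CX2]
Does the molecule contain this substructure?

Yes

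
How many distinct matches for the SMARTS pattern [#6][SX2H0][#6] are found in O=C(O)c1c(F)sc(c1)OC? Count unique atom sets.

0

[#6][SX2H0][#6] is the SMARTS for a thioether: an aliphatic sulfur bridging two carbons with no H on the sulfur.
The molecule has a methoxy ether (-OCH3), but the bridging atom is O, not S; nothing else fits, so there are 0 matches.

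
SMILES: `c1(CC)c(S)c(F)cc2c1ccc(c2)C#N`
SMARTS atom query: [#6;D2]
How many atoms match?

The query [#6;D2] means: any carbon bonded to exactly two heavy atoms.
Check the 16 heavy atoms by environment: 6× c (aromatic, D3) → no; 4× c (aromatic, D2) → match; 2× C (D2) → match; 1× C (D1) → no; 1× S (D1) → no; 1× N (D1) → no; 1× F (D1) → no.
Summing the matching environments: 4 + 2 = 6 matching atoms.

6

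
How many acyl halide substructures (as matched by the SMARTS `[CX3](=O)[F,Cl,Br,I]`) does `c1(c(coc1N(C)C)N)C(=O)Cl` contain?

[CX3](=O)[F,Cl,Br,I] is the SMARTS for an acyl halide: a carbonyl carbon bonded to a halogen.
Exactly one fragment in the molecule meets all constraints, giving 1 match.

1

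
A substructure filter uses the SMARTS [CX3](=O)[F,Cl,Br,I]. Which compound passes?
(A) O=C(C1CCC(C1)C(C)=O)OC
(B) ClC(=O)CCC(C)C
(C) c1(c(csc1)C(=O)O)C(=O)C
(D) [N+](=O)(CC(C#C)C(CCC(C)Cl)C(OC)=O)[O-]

B

[CX3](=O)[F,Cl,Br,I] describes a carbonyl carbon bonded to a halogen (an acyl halide).
(A) has a methyl-ester group (-C(=O)OCH3) but the carbonyl is bonded to -O-C, not to a halogen.
(B) contains an acyl chloride (-C(=O)Cl), which satisfies every atom and bond constraint.
(C) has a carboxylic acid group (-C(=O)OH) but the carbonyl is bonded to -OH, not to a halogen.
(D) has a chloro substituent but the Cl is not on a carbonyl carbon.
So the answer is (B).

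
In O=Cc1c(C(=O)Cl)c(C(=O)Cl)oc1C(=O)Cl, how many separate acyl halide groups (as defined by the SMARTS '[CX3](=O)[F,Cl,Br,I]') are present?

[CX3](=O)[F,Cl,Br,I] is the SMARTS for an acyl halide: a carbonyl carbon bonded to a halogen.
The molecule carries 3 separate instances of an acyl chloride (-C(=O)Cl) meeting every constraint; each maps to a distinct set of atoms, giving 3 matches.

3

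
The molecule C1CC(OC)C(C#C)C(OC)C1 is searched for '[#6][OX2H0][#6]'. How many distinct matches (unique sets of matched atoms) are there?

[#6][OX2H0][#6] is the SMARTS for an ether: an aliphatic oxygen bridging two carbons with no H on the oxygen.
The molecule carries 2 separate instances of a methoxy ether (-OCH3) meeting every constraint; each maps to a distinct set of atoms, giving 2 matches.

2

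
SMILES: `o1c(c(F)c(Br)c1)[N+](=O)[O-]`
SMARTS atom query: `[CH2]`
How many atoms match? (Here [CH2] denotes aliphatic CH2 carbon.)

0

The query [CH2] means: aliphatic carbon with exactly two hydrogens.
Check the 10 heavy atoms by environment: 1× o (aromatic, H0) → no; 3× c (aromatic, H0) → no; 1× c (aromatic, H1) → no; 1× F (H0) → no; 1× Br (H0) → no; 1× N (charge +1, H0) → no; 1× O (charge -1, H0) → no; 1× O (H0) → no.
No environment satisfies the query, so 0 matching atoms.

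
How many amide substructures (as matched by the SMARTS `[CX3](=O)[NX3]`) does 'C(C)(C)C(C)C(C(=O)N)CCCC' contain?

1

[CX3](=O)[NX3] is the SMARTS for an amide: a carbonyl carbon bonded to a trivalent nitrogen.
Exactly one fragment in the molecule meets all constraints, giving 1 match.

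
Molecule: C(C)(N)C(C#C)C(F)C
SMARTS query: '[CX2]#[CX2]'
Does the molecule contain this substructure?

The pattern [CX2]#[CX2] describes a carbon-carbon triple bond — an alkyne.
The molecule carries an ethynyl group (-C#CH), whose atoms satisfy every constraint of the query, so the pattern matches.

Yes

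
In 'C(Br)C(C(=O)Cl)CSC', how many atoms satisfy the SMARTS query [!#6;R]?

Check the 9 heavy atoms by environment: 5× C (acyclic) → no; 1× S (acyclic) → no; 1× O (acyclic) → no; 1× Cl (acyclic) → no; 1× Br (acyclic) → no.
No environment satisfies the query, so 0 matching atoms.

0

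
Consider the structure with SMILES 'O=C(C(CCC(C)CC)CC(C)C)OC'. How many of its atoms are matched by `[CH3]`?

5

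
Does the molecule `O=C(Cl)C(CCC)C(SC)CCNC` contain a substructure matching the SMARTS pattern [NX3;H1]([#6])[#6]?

The pattern [NX3;H1]([#6])[#6] describes a trivalent nitrogen with one H, bonded to two carbons — a secondary amine.
The molecule carries an N-methylamino group (-NHCH3), whose atoms satisfy every constraint of the query, so the pattern matches.

Yes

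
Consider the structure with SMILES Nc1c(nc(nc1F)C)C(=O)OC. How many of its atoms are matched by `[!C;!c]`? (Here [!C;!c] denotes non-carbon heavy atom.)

6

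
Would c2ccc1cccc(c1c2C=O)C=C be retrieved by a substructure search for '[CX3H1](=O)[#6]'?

The pattern [CX3H1](=O)[#6] describes an sp2 carbon with one H, double-bonded to O and single-bonded to carbon — an aldehyde.
The molecule carries an aldehyde (-CHO), whose atoms satisfy every constraint of the query, so the pattern matches.

Yes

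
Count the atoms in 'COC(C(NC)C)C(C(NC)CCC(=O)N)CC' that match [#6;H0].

1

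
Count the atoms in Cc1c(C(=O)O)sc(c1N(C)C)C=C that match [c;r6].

0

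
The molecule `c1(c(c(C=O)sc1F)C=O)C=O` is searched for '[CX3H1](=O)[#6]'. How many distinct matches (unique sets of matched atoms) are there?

[CX3H1](=O)[#6] is the SMARTS for an aldehyde: an sp2 carbon with one H, double-bonded to O and single-bonded to carbon.
The molecule carries 3 separate instances of an aldehyde (-CHO) meeting every constraint; each maps to a distinct set of atoms, giving 3 matches.

3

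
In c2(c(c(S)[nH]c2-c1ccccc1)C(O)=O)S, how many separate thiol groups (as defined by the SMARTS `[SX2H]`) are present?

2

[SX2H] is the SMARTS for a thiol: an aliphatic sulfur with two connections, one being H.
The molecule carries 2 separate instances of a thiol (-SH) meeting every constraint; each maps to a distinct set of atoms, giving 2 matches.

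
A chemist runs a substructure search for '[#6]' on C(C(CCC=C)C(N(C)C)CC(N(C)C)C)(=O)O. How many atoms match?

The query [#6] means: #6 matches any atom with atomic number 6 (carbon, aromatic or aliphatic).
Check the 18 heavy atoms by environment: 14× C → match; 2× N → no; 2× O → no.
That gives 14 matching atoms.

14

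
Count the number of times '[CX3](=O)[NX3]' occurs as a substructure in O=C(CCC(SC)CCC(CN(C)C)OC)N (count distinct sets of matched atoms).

[CX3](=O)[NX3] is the SMARTS for an amide: a carbonyl carbon bonded to a trivalent nitrogen.
Exactly one fragment in the molecule meets all constraints, giving 1 match.

1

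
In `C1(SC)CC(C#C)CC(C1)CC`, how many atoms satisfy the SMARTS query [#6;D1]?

3

The query [#6;D1] means: carbon bonded to exactly one heavy atom.
Check the 12 heavy atoms by environment: 5× C (D2) → no; 3× C (D3) → no; 3× C (D1) → match; 1× S (D2) → no.
That gives 3 matching atoms.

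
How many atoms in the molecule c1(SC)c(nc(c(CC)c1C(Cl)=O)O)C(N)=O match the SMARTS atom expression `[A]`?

The query [A] means: A matches any aliphatic (non-aromatic) heavy atom.
Check the 17 heavy atoms by environment: 1× n (aromatic) → no; 5× c (aromatic) → no; 5× C → match; 1× S → match; 3× O → match; 1× Cl → match; 1× N → match.
Summing the matching environments: 5 + 1 + 3 + 1 + 1 = 11 matching atoms.

11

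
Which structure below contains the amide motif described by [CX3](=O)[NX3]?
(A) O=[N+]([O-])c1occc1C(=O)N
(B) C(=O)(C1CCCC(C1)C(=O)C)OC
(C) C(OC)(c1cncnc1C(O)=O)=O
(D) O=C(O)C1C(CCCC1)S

[CX3](=O)[NX3] describes a carbonyl carbon bonded to a trivalent nitrogen (an amide).
(A) contains a primary amide (-C(=O)NH2), which satisfies every atom and bond constraint.
(B) has a methyl-ester group (-C(=O)OCH3) but the carbonyl is bonded to O, not to an NX3 nitrogen.
(C) has a methyl-ester group (-C(=O)OCH3) but the carbonyl is bonded to O, not to an NX3 nitrogen.
(D) has a carboxylic acid group (-C(=O)OH) but the carbonyl is bonded to O, not to an NX3 nitrogen.
So the answer is (A).

A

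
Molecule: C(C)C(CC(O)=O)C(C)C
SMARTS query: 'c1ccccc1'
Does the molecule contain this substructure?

The pattern c1ccccc1 describes six aromatic carbons in a ring — a benzene ring.
The closest candidate here is a methyl group (-CH3), but no six-membered all-carbon aromatic ring is present. No other fragment satisfies the full query, so there is no match.

No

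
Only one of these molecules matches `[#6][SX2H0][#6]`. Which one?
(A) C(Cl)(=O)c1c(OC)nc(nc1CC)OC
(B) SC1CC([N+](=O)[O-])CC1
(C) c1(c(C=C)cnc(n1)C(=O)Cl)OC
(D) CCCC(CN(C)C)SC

[#6][SX2H0][#6] describes an aliphatic sulfur bridging two carbons with no H on the sulfur (a thioether).
(A) has a methoxy ether (-OCH3) but the bridging atom is O, not S.
(B) has a thiol (-SH) but the sulfur has H1, not H0 bridging two carbons.
(C) has a methoxy ether (-OCH3) but the bridging atom is O, not S.
(D) contains a methylthio ether (-SCH3), which satisfies every atom and bond constraint.
So the answer is (D).

D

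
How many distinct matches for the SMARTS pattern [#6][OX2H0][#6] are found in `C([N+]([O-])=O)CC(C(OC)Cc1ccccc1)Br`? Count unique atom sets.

1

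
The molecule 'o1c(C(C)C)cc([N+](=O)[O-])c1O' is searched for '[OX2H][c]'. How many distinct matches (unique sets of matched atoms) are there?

1

[OX2H][c] is the SMARTS for a phenol: a hydroxyl oxygen attached to an aromatic carbon.
Exactly one fragment in the molecule meets all constraints, giving 1 match.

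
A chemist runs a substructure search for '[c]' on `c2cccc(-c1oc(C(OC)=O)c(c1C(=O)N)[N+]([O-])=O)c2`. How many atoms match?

10

Check the 21 heavy atoms by environment: 1× o (aromatic) → no; 10× c (aromatic) → match; 3× C → no; 4× O → no; 1× N → no; 1× N (charge +1) → no; 1× O (charge -1) → no.
That gives 10 matching atoms.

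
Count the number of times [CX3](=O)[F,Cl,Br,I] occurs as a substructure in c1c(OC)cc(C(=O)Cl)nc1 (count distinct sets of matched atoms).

[CX3](=O)[F,Cl,Br,I] is the SMARTS for an acyl halide: a carbonyl carbon bonded to a halogen.
Exactly one fragment in the molecule meets all constraints, giving 1 match.

1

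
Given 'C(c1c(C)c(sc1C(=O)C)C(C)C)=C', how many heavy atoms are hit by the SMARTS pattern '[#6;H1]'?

2

The query [#6;H1] means: any carbon bearing exactly one hydrogen.
Check the 14 heavy atoms by environment: 1× s (aromatic, H0) → no; 4× c (aromatic, H0) → no; 2× C (H1) → match; 1× C (H2) → no; 4× C (H3) → no; 1× C (H0) → no; 1× O (H0) → no.
That gives 2 matching atoms.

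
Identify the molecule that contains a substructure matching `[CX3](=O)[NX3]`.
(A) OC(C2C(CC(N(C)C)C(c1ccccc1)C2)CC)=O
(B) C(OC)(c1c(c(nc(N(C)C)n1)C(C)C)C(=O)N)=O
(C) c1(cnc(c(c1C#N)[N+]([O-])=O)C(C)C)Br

[CX3](=O)[NX3] describes a carbonyl carbon bonded to a trivalent nitrogen (an amide).
(A) has a carboxylic acid group (-C(=O)OH) but the carbonyl is bonded to O, not to an NX3 nitrogen.
(B) contains a primary amide (-C(=O)NH2), which satisfies every atom and bond constraint.
(C) has a nitrile (-C#N) but the nitrile N is NX1 (triple-bonded), not NX3.
So the answer is (B).

B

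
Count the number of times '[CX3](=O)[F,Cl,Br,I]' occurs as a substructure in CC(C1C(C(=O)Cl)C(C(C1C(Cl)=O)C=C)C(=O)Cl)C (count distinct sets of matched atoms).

3

[CX3](=O)[F,Cl,Br,I] is the SMARTS for an acyl halide: a carbonyl carbon bonded to a halogen.
The molecule carries 3 separate instances of an acyl chloride (-C(=O)Cl) meeting every constraint; each maps to a distinct set of atoms, giving 3 matches.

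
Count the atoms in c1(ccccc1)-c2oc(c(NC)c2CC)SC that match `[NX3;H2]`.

0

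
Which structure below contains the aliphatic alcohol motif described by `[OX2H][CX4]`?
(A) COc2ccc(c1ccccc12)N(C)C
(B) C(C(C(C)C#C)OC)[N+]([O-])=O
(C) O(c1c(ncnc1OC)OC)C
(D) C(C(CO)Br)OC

[OX2H][CX4] describes a hydroxyl oxygen bound to an sp3 (X4) carbon (an aliphatic alcohol).
(A) has a methoxy ether (-OCH3) but the oxygen has H0 (ether), not H1.
(B) has a methoxy ether (-OCH3) but the oxygen has H0 (ether), not H1.
(C) has a methoxy ether (-OCH3) but the oxygen has H0 (ether), not H1.
(D) contains a hydroxyl group (-OH), which satisfies every atom and bond constraint.
So the answer is (D).

D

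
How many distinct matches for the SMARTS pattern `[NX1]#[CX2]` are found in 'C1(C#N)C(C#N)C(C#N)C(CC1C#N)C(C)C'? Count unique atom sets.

4

[NX1]#[CX2] is the SMARTS for a nitrile: a nitrogen triple-bonded to a two-connected carbon.
The molecule carries 4 separate instances of a nitrile (-C#N) meeting every constraint; each maps to a distinct set of atoms, giving 4 matches.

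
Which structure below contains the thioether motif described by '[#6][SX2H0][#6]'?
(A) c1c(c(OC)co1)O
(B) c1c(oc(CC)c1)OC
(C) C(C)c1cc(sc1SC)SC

[#6][SX2H0][#6] describes an aliphatic sulfur bridging two carbons with no H on the sulfur (a thioether).
(A) has a methoxy ether (-OCH3) but the bridging atom is O, not S.
(B) has a methoxy ether (-OCH3) but the bridging atom is O, not S.
(C) contains a methylthio ether (-SCH3), which satisfies every atom and bond constraint.
So the answer is (C).

C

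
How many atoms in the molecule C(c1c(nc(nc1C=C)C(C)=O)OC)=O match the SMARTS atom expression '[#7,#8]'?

5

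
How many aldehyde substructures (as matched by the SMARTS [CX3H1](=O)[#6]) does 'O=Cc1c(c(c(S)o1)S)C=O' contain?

2

[CX3H1](=O)[#6] is the SMARTS for an aldehyde: an sp2 carbon with one H, double-bonded to O and single-bonded to carbon.
The molecule carries 2 separate instances of an aldehyde (-CHO) meeting every constraint; each maps to a distinct set of atoms, giving 2 matches.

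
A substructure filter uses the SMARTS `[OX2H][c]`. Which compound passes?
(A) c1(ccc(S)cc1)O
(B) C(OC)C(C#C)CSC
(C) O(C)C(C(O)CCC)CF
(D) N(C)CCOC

A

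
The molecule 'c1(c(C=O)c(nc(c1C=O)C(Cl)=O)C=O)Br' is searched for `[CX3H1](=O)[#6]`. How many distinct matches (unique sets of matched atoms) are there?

3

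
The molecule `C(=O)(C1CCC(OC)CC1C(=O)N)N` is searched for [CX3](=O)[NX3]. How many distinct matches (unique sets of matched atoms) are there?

[CX3](=O)[NX3] is the SMARTS for an amide: a carbonyl carbon bonded to a trivalent nitrogen.
The molecule carries 2 separate instances of a primary amide (-C(=O)NH2) meeting every constraint; each maps to a distinct set of atoms, giving 2 matches.

2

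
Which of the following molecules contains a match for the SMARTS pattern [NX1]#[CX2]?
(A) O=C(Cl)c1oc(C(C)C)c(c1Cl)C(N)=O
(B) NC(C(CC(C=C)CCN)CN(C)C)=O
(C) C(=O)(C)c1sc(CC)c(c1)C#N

[NX1]#[CX2] describes a nitrogen triple-bonded to a two-connected carbon (a nitrile).
(A) has a primary amide (-C(=O)NH2) but the nitrogen is NX3, not NX1.
(B) has a primary amino group (-NH2) but the nitrogen is NX3 (three connections), not NX1 triple-bonded.
(C) contains a nitrile (-C#N), which satisfies every atom and bond constraint.
So the answer is (C).

C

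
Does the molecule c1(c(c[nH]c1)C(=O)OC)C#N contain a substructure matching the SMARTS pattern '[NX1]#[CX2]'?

Yes

The pattern [NX1]#[CX2] describes a nitrogen triple-bonded to a two-connected carbon — a nitrile.
The molecule carries a nitrile (-C#N), whose atoms satisfy every constraint of the query, so the pattern matches.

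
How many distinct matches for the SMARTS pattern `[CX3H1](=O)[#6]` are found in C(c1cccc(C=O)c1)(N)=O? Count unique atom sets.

1

[CX3H1](=O)[#6] is the SMARTS for an aldehyde: an sp2 carbon with one H, double-bonded to O and single-bonded to carbon.
Exactly one fragment in the molecule meets all constraints, giving 1 match.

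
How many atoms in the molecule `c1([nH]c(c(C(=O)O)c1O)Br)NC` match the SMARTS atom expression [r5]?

The query [r5] means: r5 matches atoms in a five-membered ring.
Check the 12 heavy atoms by environment: 1× n (aromatic, in 5-ring) → match; 4× c (aromatic, in 5-ring) → match; 2× C (acyclic) → no; 3× O (acyclic) → no; 1× N (acyclic) → no; 1× Br (acyclic) → no.
Summing the matching environments: 1 + 4 = 5 matching atoms.

5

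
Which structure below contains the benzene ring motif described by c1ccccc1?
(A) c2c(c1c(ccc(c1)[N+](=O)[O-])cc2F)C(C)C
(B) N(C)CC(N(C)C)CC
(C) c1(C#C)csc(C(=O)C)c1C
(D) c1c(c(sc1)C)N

A

c1ccccc1 describes six aromatic carbons in a ring (a benzene ring).
(A) contains the required atom environment, so the pattern matches.
(B) has a methyl group (-CH3) but no six-membered all-carbon aromatic ring is present.
(C) has a methyl group (-CH3) but no six-membered all-carbon aromatic ring is present.
(D) has a methyl group (-CH3) but no six-membered all-carbon aromatic ring is present.
So the answer is (A).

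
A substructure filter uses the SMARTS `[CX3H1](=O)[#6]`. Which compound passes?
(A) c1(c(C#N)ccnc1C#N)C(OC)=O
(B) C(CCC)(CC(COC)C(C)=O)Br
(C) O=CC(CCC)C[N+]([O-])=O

C

[CX3H1](=O)[#6] describes an sp2 carbon with one H, double-bonded to O and single-bonded to carbon (an aldehyde).
(A) has a methyl-ester group (-C(=O)OCH3) but the carbonyl carbon has H0, not H1.
(B) has an acetyl/ketone group (-C(=O)CH3) but the carbonyl carbon has H0 (two carbon neighbours), not H1.
(C) contains an aldehyde (-CHO), which satisfies every atom and bond constraint.
So the answer is (C).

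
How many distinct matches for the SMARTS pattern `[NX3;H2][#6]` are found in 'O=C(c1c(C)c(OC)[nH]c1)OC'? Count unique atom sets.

0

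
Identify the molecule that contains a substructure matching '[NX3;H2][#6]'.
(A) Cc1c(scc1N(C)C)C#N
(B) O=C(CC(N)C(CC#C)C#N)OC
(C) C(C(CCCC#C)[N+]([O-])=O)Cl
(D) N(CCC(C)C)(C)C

B

[NX3;H2][#6] describes a trivalent nitrogen with two H attached to carbon (a primary amine).
(A) has a dimethylamino group (-N(CH3)2) but the nitrogen has H0, not H2.
(B) contains a primary amino group (-NH2), which satisfies every atom and bond constraint.
(C) has a nitro group (-[N+](=O)[O-]) but the nitrogen is [N+] with no H, not NX3H2.
(D) has a dimethylamino group (-N(CH3)2) but the nitrogen has H0, not H2.
So the answer is (B).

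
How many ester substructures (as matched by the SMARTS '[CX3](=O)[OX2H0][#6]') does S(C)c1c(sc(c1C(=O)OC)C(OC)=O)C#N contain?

2

[CX3](=O)[OX2H0][#6] is the SMARTS for an ester: a carbonyl carbon bonded to an oxygen that is itself bonded to carbon (no H on that O).
The molecule carries 2 separate instances of a methyl-ester group (-C(=O)OCH3) meeting every constraint; each maps to a distinct set of atoms, giving 2 matches.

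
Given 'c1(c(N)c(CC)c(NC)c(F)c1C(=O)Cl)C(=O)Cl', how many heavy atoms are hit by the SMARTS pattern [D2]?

The query [D2] means: atom with exactly two heavy-atom neighbours.
Check the 18 heavy atoms by environment: 6× c (aromatic, D3) → no; 1× F (D1) → no; 2× C (D3) → no; 2× O (D1) → no; 2× Cl (D1) → no; 1× N (D1) → no; 1× N (D2) → match; 2× C (D1) → no; 1× C (D2) → match.
Summing the matching environments: 1 + 1 = 2 matching atoms.

2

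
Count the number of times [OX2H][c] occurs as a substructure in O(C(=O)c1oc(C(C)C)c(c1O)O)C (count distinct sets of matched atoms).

2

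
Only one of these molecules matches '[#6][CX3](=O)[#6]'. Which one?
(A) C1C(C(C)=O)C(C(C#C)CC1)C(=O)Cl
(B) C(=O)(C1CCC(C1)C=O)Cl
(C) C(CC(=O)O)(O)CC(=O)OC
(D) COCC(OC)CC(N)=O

[#6][CX3](=O)[#6] describes a carbonyl carbon (no H) flanked by two carbons (a ketone).
(A) contains an acetyl/ketone group (-C(=O)CH3), which satisfies every atom and bond constraint.
(B) has an aldehyde (-CHO) but the carbonyl carbon has H1, so it is not flanked by two carbons.
(C) has a carboxylic acid group (-C(=O)OH) but one neighbour of the carbonyl carbon is O, not C.
(D) has a primary amide (-C(=O)NH2) but one neighbour of the carbonyl carbon is N, not C.
So the answer is (A).

A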